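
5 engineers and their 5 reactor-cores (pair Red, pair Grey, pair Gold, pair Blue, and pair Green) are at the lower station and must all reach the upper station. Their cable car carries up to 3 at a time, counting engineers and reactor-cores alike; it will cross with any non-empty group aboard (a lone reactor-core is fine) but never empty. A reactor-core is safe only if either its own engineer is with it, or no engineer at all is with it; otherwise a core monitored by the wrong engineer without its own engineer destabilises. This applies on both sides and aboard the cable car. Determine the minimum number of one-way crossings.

Counting alone: each trip to the upper station takes at most 3 across and each return brings at least 1 back, so after t trips out (and t−1 returns) at most 3t − (t−1) of the 10 are across; that first reaches 10 at t = 5, so at least 9 crossings are needed.
The safety rule pushes this higher. Following every safe sequence of crossings, the most of the 10 that can be at the upper station as the cable car arrives there on crossing 9 is 9 — never all 10.
So no plan with fewer than 11 crossings exists, and this one achieves 11:
1. engineer Red and reactor-core Red cross → the upper station.
2. engineer Red crosses ← the lower station.
3. reactor-core Blue, reactor-core Gold, and reactor-core Grey cross → the upper station.
4. reactor-core Red crosses ← the lower station.
5. engineer Blue, engineer Gold, and engineer Grey cross → the upper station.
6. engineer Grey and reactor-core Grey cross ← the lower station.
7. engineer Green, engineer Grey, and engineer Red cross → the upper station.
8. reactor-core Gold crosses ← the lower station.
9. reactor-core Grey and reactor-core Red cross → the upper station.
10. reactor-core Red crosses ← the lower station.
11. reactor-core Gold, reactor-core Green, and reactor-core Red cross → the upper station.

11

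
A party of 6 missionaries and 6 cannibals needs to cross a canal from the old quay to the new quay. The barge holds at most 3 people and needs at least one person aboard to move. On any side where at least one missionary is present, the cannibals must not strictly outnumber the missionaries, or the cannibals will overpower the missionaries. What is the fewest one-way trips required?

Following every safe sequence of crossings from the start, the most of the 12 that can be at the new quay as the barge arrives there on crossings 1, 3, 5 is 3, 5, 6 respectively; the best ever achieved is 6 of 12.
From crossing 7 on, no configuration arises that was not already reachable earlier: only 17 distinct safe configurations (who is on which side, and where the barge is) can ever be reached, none of them has everyone across, and every continuation just revisits them. They are: 0 missionaries + 0 cannibals across (barge back at the start); 0 missionaries + 1 cannibal across (barge there); 0 missionaries + 1 cannibal across (barge back at the start); 0 missionaries + 2 cannibals across (barge there); 0 missionaries + 2 cannibals across (barge back at the start); 0 missionaries + 3 cannibals across (barge there); 0 missionaries + 3 cannibals across (barge back at the start); 0 missionaries + 4 cannibals across (barge there); 0 missionaries + 4 cannibals across (barge back at the start); 0 missionaries + 5 cannibals across (barge there); 0 missionaries + 5 cannibals across (barge back at the start); 0 missionaries + 6 cannibals across (barge there); 1 missionary + 1 cannibal across (barge there); 1 missionary + 1 cannibal across (barge back at the start); 2 missionaries + 2 cannibals across (barge there); 2 missionaries + 2 cannibals across (barge back at the start); 3 missionaries + 3 cannibals across (barge there). So no valid plan exists.

impossible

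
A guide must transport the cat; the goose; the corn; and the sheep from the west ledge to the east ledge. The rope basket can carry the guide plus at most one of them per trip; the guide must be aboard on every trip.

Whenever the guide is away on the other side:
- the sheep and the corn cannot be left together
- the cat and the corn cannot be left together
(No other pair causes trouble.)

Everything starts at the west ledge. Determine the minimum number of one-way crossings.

9

Counting alone: the guide can take at most 1 across per trip to the east ledge, so moving all 4 needs at least 4 loaded trips out, with a return between consecutive ones — at least 7 crossings.
The safety rule pushes this higher. Following every safe sequence of crossings, the most of the 4 that can be at the east ledge as the rope basket arrives there on crossing 7 is 3 — never all 4.
So no plan with fewer than 9 crossings exists, and this one achieves 9:
1. Guide goes to the east ledge with the corn.
2. Guide goes back to the west ledge alone.
3. Guide goes to the east ledge with the cat.
4. Guide goes back to the west ledge with the corn.
5. Guide goes to the east ledge with the sheep.
6. Guide goes back to the west ledge alone.
7. Guide goes to the east ledge with the goose.
8. Guide goes back to the west ledge alone.
9. Guide goes to the east ledge with the corn.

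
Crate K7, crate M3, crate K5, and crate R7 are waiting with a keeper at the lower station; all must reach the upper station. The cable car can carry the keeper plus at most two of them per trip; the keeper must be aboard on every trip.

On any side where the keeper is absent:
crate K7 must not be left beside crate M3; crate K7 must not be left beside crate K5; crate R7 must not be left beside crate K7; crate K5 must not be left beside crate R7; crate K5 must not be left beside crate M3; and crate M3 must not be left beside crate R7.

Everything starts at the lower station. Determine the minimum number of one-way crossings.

impossible

Whatever the first load, the items left behind include a forbidden pair without the keeper. No opening move is safe, so no plan exists.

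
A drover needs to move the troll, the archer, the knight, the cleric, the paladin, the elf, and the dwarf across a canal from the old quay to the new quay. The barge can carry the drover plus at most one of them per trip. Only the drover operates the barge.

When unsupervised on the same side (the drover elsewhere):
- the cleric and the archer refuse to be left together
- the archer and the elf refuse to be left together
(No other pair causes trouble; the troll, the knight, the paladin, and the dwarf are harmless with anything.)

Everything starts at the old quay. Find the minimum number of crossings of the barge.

15

Counting alone: the drover can take at most 1 across per trip to the new quay, so moving all 7 needs at least 7 loaded trips out, with a return between consecutive ones — at least 13 crossings.
The safety rule pushes this higher. Following every safe sequence of crossings, the most of the 7 that can be at the new quay as the barge arrives there on crossing 13 is 6 — never all 7.
So no plan with fewer than 15 crossings exists, and this one achieves 15:
1. Drover goes to the new quay with the archer.  [the old quay: the cleric, the dwarf, the elf, the knight, the paladin, the troll | the new quay: the archer]
2. Drover goes back to the old quay alone.  [the old quay: the cleric, the dwarf, the elf, the knight, the paladin, the troll | the new quay: the archer]
3. Drover goes to the new quay with the troll.  [the old quay: the cleric, the dwarf, the elf, the knight, the paladin | the new quay: the archer, the troll]
4. Drover goes back to the old quay alone.  [the old quay: the cleric, the dwarf, the elf, the knight, the paladin | the new quay: the archer, the troll]
5. Drover goes to the new quay with the knight.  [the old quay: the cleric, the dwarf, the elf, the paladin | the new quay: the archer, the knight, the troll]
6. Drover goes back to the old quay alone.  [the old quay: the cleric, the dwarf, the elf, the paladin | the new quay: the archer, the knight, the troll]
7. Drover goes to the new quay with the cleric.  [the old quay: the dwarf, the elf, the paladin | the new quay: the archer, the cleric, the knight, the troll]
8. Drover goes back to the old quay with the archer.  [the old quay: the archer, the dwarf, the elf, the paladin | the new quay: the cleric, the knight, the troll]
9. Drover goes to the new quay with the elf.  [the old quay: the archer, the dwarf, the paladin | the new quay: the cleric, the elf, the knight, the troll]
10. Drover goes back to the old quay alone.  [the old quay: the archer, the dwarf, the paladin | the new quay: the cleric, the elf, the knight, the troll]
11. Drover goes to the new quay with the paladin.  [the old quay: the archer, the dwarf | the new quay: the cleric, the elf, the knight, the paladin, the troll]
12. Drover goes back to the old quay alone.  [the old quay: the archer, the dwarf | the new quay: the cleric, the elf, the knight, the paladin, the troll]
13. Drover goes to the new quay with the dwarf.  [the old quay: the archer | the new quay: the cleric, the dwarf, the elf, the knight, the paladin, the troll]
14. Drover goes back to the old quay alone.  [the old quay: the archer | the new quay: the cleric, the dwarf, the elf, the knight, the paladin, the troll]
15. Drover goes to the new quay with the archer.  [the old quay: — | the new quay: the archer, the cleric, the dwarf, the elf, the knight, the paladin, the troll]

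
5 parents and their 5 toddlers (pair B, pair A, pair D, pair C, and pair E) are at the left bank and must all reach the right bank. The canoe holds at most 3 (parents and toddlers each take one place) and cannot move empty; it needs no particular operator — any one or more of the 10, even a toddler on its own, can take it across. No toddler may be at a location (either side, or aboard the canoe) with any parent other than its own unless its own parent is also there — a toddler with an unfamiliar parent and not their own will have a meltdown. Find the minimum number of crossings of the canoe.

11

Counting alone: each trip to the right bank takes at most 3 across and each return brings at least 1 back, so after t trips out (and t−1 returns) at most 3t − (t−1) of the 10 are across; that first reaches 10 at t = 5, so at least 9 crossings are needed.
The safety rule pushes this higher. Following every safe sequence of crossings, the most of the 10 that can be at the right bank as the canoe arrives there on crossing 9 is 9 — never all 10.
So no plan with fewer than 11 crossings exists, and this one achieves 11:
1. parent B and toddler B cross → the right bank.
2. parent B crosses ← the left bank.
3. toddler A, toddler C, and toddler D cross → the right bank.
4. toddler B crosses ← the left bank.
5. parent A, parent C, and parent D cross → the right bank.
6. parent A and toddler A cross ← the left bank.
7. parent A, parent B, and parent E cross → the right bank.
8. toddler D crosses ← the left bank.
9. toddler A and toddler B cross → the right bank.
10. toddler B crosses ← the left bank.
11. toddler B, toddler D, and toddler E cross → the right bank.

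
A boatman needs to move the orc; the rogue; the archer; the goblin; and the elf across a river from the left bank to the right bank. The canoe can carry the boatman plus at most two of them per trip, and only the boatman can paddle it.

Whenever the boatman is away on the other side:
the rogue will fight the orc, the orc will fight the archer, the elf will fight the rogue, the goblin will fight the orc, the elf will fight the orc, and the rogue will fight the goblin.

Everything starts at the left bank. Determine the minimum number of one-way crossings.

Counting alone: the boatman can take at most 2 across per trip to the right bank, so moving all 5 needs at least 3 loaded trips out, with a return between consecutive ones — at least 5 crossings.
The safety rule pushes this higher. Following every safe sequence of crossings, the most of the 5 that can be at the right bank as the canoe arrives there on crossing 5 is 4 — never all 5.
So no plan with fewer than 7 crossings exists, and this one achieves 7:
1. Boatman goes to the right bank with the orc and the rogue.  [the left bank: the archer, the elf, the goblin | the right bank: the orc, the rogue]
2. Boatman goes back to the left bank with the orc.  [the left bank: the archer, the elf, the goblin, the orc | the right bank: the rogue]
3. Boatman goes to the right bank with the archer and the orc.  [the left bank: the elf, the goblin | the right bank: the archer, the orc, the rogue]
4. Boatman goes back to the left bank with the orc.  [the left bank: the elf, the goblin, the orc | the right bank: the archer, the rogue]
5. Boatman goes to the right bank with the elf and the goblin.  [the left bank: the orc | the right bank: the archer, the elf, the goblin, the rogue]
6. Boatman goes back to the left bank with the rogue.  [the left bank: the orc, the rogue | the right bank: the archer, the elf, the goblin]
7. Boatman goes to the right bank with the orc and the rogue.  [the left bank: — | the right bank: the archer, the elf, the goblin, the orc, the rogue]

7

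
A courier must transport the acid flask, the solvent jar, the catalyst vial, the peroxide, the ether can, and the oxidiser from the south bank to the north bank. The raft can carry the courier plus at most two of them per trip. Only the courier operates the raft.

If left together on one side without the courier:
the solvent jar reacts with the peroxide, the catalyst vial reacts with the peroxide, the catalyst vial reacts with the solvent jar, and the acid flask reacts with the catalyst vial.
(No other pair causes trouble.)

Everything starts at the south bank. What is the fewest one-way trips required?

9

Counting alone: the courier can take at most 2 across per trip to the north bank, so moving all 6 needs at least 3 loaded trips out, with a return between consecutive ones — at least 5 crossings.
The safety rule pushes this higher. Following every safe sequence of crossings, the most of the 6 that can be at the north bank as the raft arrives there on crossings 5, 7 is 4, 5 respectively — never all 6.
So no plan with fewer than 9 crossings exists, and this one achieves 9:
1. Courier goes to the north bank with the catalyst vial and the solvent jar.  [the south bank: the acid flask, the ether can, the oxidiser, the peroxide | the north bank: the catalyst vial, the solvent jar]
2. Courier goes back to the south bank with the solvent jar.  [the south bank: the acid flask, the ether can, the oxidiser, the peroxide, the solvent jar | the north bank: the catalyst vial]
3. Courier goes to the north bank with the acid flask and the solvent jar.  [the south bank: the ether can, the oxidiser, the peroxide | the north bank: the acid flask, the catalyst vial, the solvent jar]
4. Courier goes back to the south bank with the catalyst vial.  [the south bank: the catalyst vial, the ether can, the oxidiser, the peroxide | the north bank: the acid flask, the solvent jar]
5. Courier goes to the north bank with the catalyst vial and the ether can.  [the south bank: the oxidiser, the peroxide | the north bank: the acid flask, the catalyst vial, the ether can, the solvent jar]
6. Courier goes back to the south bank with the catalyst vial.  [the south bank: the catalyst vial, the oxidiser, the peroxide | the north bank: the acid flask, the ether can, the solvent jar]
7. Courier goes to the north bank with the catalyst vial and the oxidiser.  [the south bank: the peroxide | the north bank: the acid flask, the catalyst vial, the ether can, the oxidiser, the solvent jar]
8. Courier goes back to the south bank with the catalyst vial.  [the south bank: the catalyst vial, the peroxide | the north bank: the acid flask, the ether can, the oxidiser, the solvent jar]
9. Courier goes to the north bank with the catalyst vial and the peroxide.  [the south bank: — | the north bank: the acid flask, the catalyst vial, the ether can, the oxidiser, the peroxide, the solvent jar]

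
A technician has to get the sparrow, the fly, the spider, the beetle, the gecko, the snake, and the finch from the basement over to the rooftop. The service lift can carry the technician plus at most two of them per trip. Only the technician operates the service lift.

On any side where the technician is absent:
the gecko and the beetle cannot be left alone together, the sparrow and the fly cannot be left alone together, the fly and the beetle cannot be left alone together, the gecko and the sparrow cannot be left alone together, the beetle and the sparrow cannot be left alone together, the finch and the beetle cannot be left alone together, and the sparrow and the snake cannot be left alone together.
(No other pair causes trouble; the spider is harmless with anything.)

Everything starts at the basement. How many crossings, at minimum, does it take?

11

Counting alone: the technician can take at most 2 across per trip to the rooftop, so moving all 7 needs at least 4 loaded trips out, with a return between consecutive ones — at least 7 crossings.
The safety rule pushes this higher. Following every safe sequence of crossings, the most of the 7 that can be at the rooftop as the service lift arrives there on crossings 7, 9 is 5, 6 respectively — never all 7.
So no plan with fewer than 11 crossings exists, and this one achieves 11:
1. Technician goes to the rooftop with the beetle and the sparrow.
2. Technician goes back to the basement with the sparrow.
3. Technician goes to the rooftop with the sparrow and the spider.
4. Technician goes back to the basement with the sparrow.
5. Technician goes to the rooftop with the snake and the sparrow.
6. Technician goes back to the basement with the sparrow.
7. Technician goes to the rooftop with the fly and the gecko.
8. Technician goes back to the basement with the beetle.
9. Technician goes to the rooftop with the finch and the sparrow.
10. Technician goes back to the basement with the sparrow.
11. Technician goes to the rooftop with the beetle and the sparrow.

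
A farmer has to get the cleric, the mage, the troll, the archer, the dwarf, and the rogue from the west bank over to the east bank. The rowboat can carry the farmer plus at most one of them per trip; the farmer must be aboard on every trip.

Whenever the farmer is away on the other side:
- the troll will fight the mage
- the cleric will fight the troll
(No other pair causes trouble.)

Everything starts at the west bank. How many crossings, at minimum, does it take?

13

Counting alone: the farmer can take at most 1 across per trip to the east bank, so moving all 6 needs at least 6 loaded trips out, with a return between consecutive ones — at least 11 crossings.
The safety rule pushes this higher. Following every safe sequence of crossings, the most of the 6 that can be at the east bank as the rowboat arrives there on crossing 11 is 5 — never all 6.
So no plan with fewer than 13 crossings exists, and this one achieves 13:
1. Farmer goes to the east bank with the troll.  [the west bank: the archer, the cleric, the dwarf, the mage, the rogue | the east bank: the troll]
2. Farmer goes back to the west bank alone.  [the west bank: the archer, the cleric, the dwarf, the mage, the rogue | the east bank: the troll]
3. Farmer goes to the east bank with the cleric.  [the west bank: the archer, the dwarf, the mage, the rogue | the east bank: the cleric, the troll]
4. Farmer goes back to the west bank with the troll.  [the west bank: the archer, the dwarf, the mage, the rogue, the troll | the east bank: the cleric]
5. Farmer goes to the east bank with the mage.  [the west bank: the archer, the dwarf, the rogue, the troll | the east bank: the cleric, the mage]
6. Farmer goes back to the west bank alone.  [the west bank: the archer, the dwarf, the rogue, the troll | the east bank: the cleric, the mage]
7. Farmer goes to the east bank with the archer.  [the west bank: the dwarf, the rogue, the troll | the east bank: the archer, the cleric, the mage]
8. Farmer goes back to the west bank alone.  [the west bank: the dwarf, the rogue, the troll | the east bank: the archer, the cleric, the mage]
9. Farmer goes to the east bank with the dwarf.  [the west bank: the rogue, the troll | the east bank: the archer, the cleric, the dwarf, the mage]
10. Farmer goes back to the west bank alone.  [the west bank: the rogue, the troll | the east bank: the archer, the cleric, the dwarf, the mage]
11. Farmer goes to the east bank with the rogue.  [the west bank: the troll | the east bank: the archer, the cleric, the dwarf, the mage, the rogue]
12. Farmer goes back to the west bank alone.  [the west bank: the troll | the east bank: the archer, the cleric, the dwarf, the mage, the rogue]
13. Farmer goes to the east bank with the troll.  [the west bank: — | the east bank: the archer, the cleric, the dwarf, the mage, the rogue, the troll]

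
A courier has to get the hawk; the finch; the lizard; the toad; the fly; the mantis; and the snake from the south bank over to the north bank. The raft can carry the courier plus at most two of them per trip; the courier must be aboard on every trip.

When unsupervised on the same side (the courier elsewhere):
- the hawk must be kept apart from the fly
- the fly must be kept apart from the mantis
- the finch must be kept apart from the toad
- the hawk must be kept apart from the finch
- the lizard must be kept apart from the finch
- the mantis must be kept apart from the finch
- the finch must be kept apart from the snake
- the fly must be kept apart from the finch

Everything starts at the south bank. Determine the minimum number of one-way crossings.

Counting alone: the courier can take at most 2 across per trip to the north bank, so moving all 7 needs at least 4 loaded trips out, with a return between consecutive ones — at least 7 crossings.
The safety rule pushes this higher. Following every safe sequence of crossings, the most of the 7 that can be at the north bank as the raft arrives there on crossings 7, 9 is 5, 6 respectively — never all 7.
So no plan with fewer than 11 crossings exists, and this one achieves 11:
1. Courier goes to the north bank with the finch and the fly.  [the south bank: the hawk, the lizard, the mantis, the snake, the toad | the north bank: the finch, the fly]
2. Courier goes back to the south bank with the finch.  [the south bank: the finch, the hawk, the lizard, the mantis, the snake, the toad | the north bank: the fly]
3. Courier goes to the north bank with the finch and the lizard.  [the south bank: the hawk, the mantis, the snake, the toad | the north bank: the finch, the fly, the lizard]
4. Courier goes back to the south bank with the finch.  [the south bank: the finch, the hawk, the mantis, the snake, the toad | the north bank: the fly, the lizard]
5. Courier goes to the north bank with the finch and the toad.  [the south bank: the hawk, the mantis, the snake | the north bank: the finch, the fly, the lizard, the toad]
6. Courier goes back to the south bank with the finch.  [the south bank: the finch, the hawk, the mantis, the snake | the north bank: the fly, the lizard, the toad]
7. Courier goes to the north bank with the finch and the snake.  [the south bank: the hawk, the mantis | the north bank: the finch, the fly, the lizard, the snake, the toad]
8. Courier goes back to the south bank with the finch.  [the south bank: the finch, the hawk, the mantis | the north bank: the fly, the lizard, the snake, the toad]
9. Courier goes to the north bank with the hawk and the mantis.  [the south bank: the finch | the north bank: the fly, the hawk, the lizard, the mantis, the snake, the toad]
10. Courier goes back to the south bank with the fly.  [the south bank: the finch, the fly | the north bank: the hawk, the lizard, the mantis, the snake, the toad]
11. Courier goes to the north bank with the finch and the fly.  [the south bank: — | the north bank: the finch, the fly, the hawk, the lizard, the mantis, the snake, the toad]

11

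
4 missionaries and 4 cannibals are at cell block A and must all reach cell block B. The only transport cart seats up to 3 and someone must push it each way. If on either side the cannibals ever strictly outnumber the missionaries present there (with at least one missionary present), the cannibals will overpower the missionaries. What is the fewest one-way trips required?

Counting alone: each trip to cell block B takes at most 3 across and each return brings at least 1 back, so after t trips out (and t−1 returns) at most 3t − (t−1) of the 8 are across; that first reaches 8 at t = 4, so at least 7 crossings are needed.
The safety rule pushes this higher. Following every safe sequence of crossings, the most of the 8 that can be at cell block B as the transport cart arrives there on crossing 7 is 7 — never all 8.
So no plan with fewer than 9 crossings exists, and this one achieves 9:
1. 2 cannibals → cell block B.  (cell block A: 4M 2C; cell block B: 0M 2C)
2. 1 cannibal ← cell block A.  (cell block A: 4M 3C; cell block B: 0M 1C)
3. 3 cannibals → cell block B.  (cell block A: 4M 0C; cell block B: 0M 4C)
4. 1 cannibal ← cell block A.  (cell block A: 4M 1C; cell block B: 0M 3C)
5. 3 missionaries → cell block B.  (cell block A: 1M 1C; cell block B: 3M 3C)
6. 1 missionary and 1 cannibal ← cell block A.  (cell block A: 2M 2C; cell block B: 2M 2C)
7. 2 missionaries → cell block B.  (cell block A: 0M 2C; cell block B: 4M 2C)
8. 1 cannibal ← cell block A.  (cell block A: 0M 3C; cell block B: 4M 1C)
9. 3 cannibals → cell block B.  (cell block A: 0M 0C; cell block B: 4M 4C)

9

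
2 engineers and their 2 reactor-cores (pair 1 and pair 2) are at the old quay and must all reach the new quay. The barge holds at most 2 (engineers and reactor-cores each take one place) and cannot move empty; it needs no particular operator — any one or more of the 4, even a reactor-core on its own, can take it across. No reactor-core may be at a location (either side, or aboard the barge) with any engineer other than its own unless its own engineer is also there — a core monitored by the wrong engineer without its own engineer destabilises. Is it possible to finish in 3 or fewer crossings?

Counting alone: each trip to the new quay takes at most 2 across and each return brings at least 1 back, so after t trips out (and t−1 returns) at most 2t − (t−1) of the 4 are across; that first reaches 4 at t = 3, so at least 5 crossings are needed.
Since 3 < 5, 3 crossings cannot be enough. (The shortest complete plan in fact takes 5:)
1. engineer 1 and reactor-core 1 cross → the new quay.
2. engineer 1 crosses ← the old quay.
3. engineer 1 and engineer 2 cross → the new quay.
4. engineer 2 crosses ← the old quay.
5. engineer 2 and reactor-core 2 cross → the new quay.

No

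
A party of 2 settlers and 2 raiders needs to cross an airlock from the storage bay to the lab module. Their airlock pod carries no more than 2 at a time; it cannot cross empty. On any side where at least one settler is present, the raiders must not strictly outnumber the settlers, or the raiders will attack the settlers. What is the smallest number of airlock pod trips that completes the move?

Counting alone: each trip to the lab module takes at most 2 across and each return brings at least 1 back, so after t trips out (and t−1 returns) at most 2t − (t−1) of the 4 are across; that first reaches 4 at t = 3, so at least 5 crossings are needed.
The plan below uses exactly 5 crossings, so it is optimal:
1. 2 raiders → the lab module.  (the storage bay: 2S 0R; the lab module: 0S 2R)
2. 1 raider ← the storage bay.  (the storage bay: 2S 1R; the lab module: 0S 1R)
3. 2 settlers → the lab module.  (the storage bay: 0S 1R; the lab module: 2S 1R)
4. 1 raider ← the storage bay.  (the storage bay: 0S 2R; the lab module: 2S 0R)
5. 2 raiders → the lab module.  (the storage bay: 0S 0R; the lab module: 2S 2R)

5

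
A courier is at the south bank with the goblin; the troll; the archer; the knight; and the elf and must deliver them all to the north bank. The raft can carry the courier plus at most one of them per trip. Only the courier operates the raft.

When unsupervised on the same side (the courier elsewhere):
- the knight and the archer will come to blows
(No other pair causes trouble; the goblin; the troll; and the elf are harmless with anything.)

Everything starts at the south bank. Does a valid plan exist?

Yes

1. Courier goes to the north bank with the archer.  [the south bank: the elf, the goblin, the knight, the troll | the north bank: the archer]
2. Courier goes back to the south bank alone.  [the south bank: the elf, the goblin, the knight, the troll | the north bank: the archer]
3. Courier goes to the north bank with the goblin.  [the south bank: the elf, the knight, the troll | the north bank: the archer, the goblin]
4. Courier goes back to the south bank alone.  [the south bank: the elf, the knight, the troll | the north bank: the archer, the goblin]
5. Courier goes to the north bank with the troll.  [the south bank: the elf, the knight | the north bank: the archer, the goblin, the troll]
6. Courier goes back to the south bank alone.  [the south bank: the elf, the knight | the north bank: the archer, the goblin, the troll]
7. Courier goes to the north bank with the elf.  [the south bank: the knight | the north bank: the archer, the elf, the goblin, the troll]
8. Courier goes back to the south bank alone.  [the south bank: the knight | the north bank: the archer, the elf, the goblin, the troll]
9. Courier goes to the north bank with the knight.  [the south bank: — | the north bank: the archer, the elf, the goblin, the knight, the troll]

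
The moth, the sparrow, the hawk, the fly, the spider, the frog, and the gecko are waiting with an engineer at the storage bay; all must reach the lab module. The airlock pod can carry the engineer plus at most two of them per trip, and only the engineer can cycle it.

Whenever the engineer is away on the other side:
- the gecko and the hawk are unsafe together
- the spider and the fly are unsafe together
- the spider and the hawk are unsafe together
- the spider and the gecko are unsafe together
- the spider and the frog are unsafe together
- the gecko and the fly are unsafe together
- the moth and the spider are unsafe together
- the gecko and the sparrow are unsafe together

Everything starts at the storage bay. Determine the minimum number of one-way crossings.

Counting alone: the engineer can take at most 2 across per trip to the lab module, so moving all 7 needs at least 4 loaded trips out, with a return between consecutive ones — at least 7 crossings.
The safety rule pushes this higher. Following every safe sequence of crossings, the most of the 7 that can be at the lab module as the airlock pod arrives there on crossings 7, 9 is 5, 6 respectively — never all 7.
So no plan with fewer than 11 crossings exists, and this one achieves 11:
1. Engineer goes to the lab module with the gecko and the spider.  [the storage bay: the fly, the frog, the hawk, the moth, the sparrow | the lab module: the gecko, the spider]
2. Engineer goes back to the storage bay with the spider.  [the storage bay: the fly, the frog, the hawk, the moth, the sparrow, the spider | the lab module: the gecko]
3. Engineer goes to the lab module with the moth and the spider.  [the storage bay: the fly, the frog, the hawk, the sparrow | the lab module: the gecko, the moth, the spider]
4. Engineer goes back to the storage bay with the spider.  [the storage bay: the fly, the frog, the hawk, the sparrow, the spider | the lab module: the gecko, the moth]
5. Engineer goes to the lab module with the frog and the spider.  [the storage bay: the fly, the hawk, the sparrow | the lab module: the frog, the gecko, the moth, the spider]
6. Engineer goes back to the storage bay with the spider.  [the storage bay: the fly, the hawk, the sparrow, the spider | the lab module: the frog, the gecko, the moth]
7. Engineer goes to the lab module with the fly and the hawk.  [the storage bay: the sparrow, the spider | the lab module: the fly, the frog, the gecko, the hawk, the moth]
8. Engineer goes back to the storage bay with the gecko.  [the storage bay: the gecko, the sparrow, the spider | the lab module: the fly, the frog, the hawk, the moth]
9. Engineer goes to the lab module with the sparrow and the spider.  [the storage bay: the gecko | the lab module: the fly, the frog, the hawk, the moth, the sparrow, the spider]
10. Engineer goes back to the storage bay with the spider.  [the storage bay: the gecko, the spider | the lab module: the fly, the frog, the hawk, the moth, the sparrow]
11. Engineer goes to the lab module with the gecko and the spider.  [the storage bay: — | the lab module: the fly, the frog, the gecko, the hawk, the moth, the sparrow, the spider]

11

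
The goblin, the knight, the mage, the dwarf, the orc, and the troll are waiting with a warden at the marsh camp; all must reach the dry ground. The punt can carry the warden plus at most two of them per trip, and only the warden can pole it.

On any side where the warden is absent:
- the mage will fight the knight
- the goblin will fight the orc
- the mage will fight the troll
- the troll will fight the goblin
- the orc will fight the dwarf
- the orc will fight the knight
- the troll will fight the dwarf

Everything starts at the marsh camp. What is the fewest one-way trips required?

impossible

Whatever the first load, the items left behind include a forbidden pair without the warden. No opening move is safe, so no plan exists.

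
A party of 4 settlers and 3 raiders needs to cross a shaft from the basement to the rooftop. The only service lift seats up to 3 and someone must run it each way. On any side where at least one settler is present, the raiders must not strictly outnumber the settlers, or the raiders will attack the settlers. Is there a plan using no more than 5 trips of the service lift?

Yes

Yes — this plan uses 5 crossings (≤ 5):
1. 3 raiders → the rooftop.  (the basement: 4S 0R; the rooftop: 0S 3R)
2. 1 raider ← the basement.  (the basement: 4S 1R; the rooftop: 0S 2R)
3. 3 settlers → the rooftop.  (the basement: 1S 1R; the rooftop: 3S 2R)
4. 1 settler ← the basement.  (the basement: 2S 1R; the rooftop: 2S 2R)
5. 2 settlers and 1 raider → the rooftop.  (the basement: 0S 0R; the rooftop: 4S 3R)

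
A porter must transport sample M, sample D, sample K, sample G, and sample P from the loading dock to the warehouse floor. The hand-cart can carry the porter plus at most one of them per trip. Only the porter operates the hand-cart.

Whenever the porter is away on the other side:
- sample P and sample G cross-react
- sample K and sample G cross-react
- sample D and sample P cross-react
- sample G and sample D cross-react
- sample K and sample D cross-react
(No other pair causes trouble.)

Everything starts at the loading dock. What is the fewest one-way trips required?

Whatever the first load, the items left behind include a forbidden pair without the porter. No opening move is safe, so no plan exists.

impossible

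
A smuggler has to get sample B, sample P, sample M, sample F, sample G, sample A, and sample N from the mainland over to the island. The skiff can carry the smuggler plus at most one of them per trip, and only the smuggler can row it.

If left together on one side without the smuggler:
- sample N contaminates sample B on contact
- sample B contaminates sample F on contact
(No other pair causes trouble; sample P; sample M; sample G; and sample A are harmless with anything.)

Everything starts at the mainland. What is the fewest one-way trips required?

Counting alone: the smuggler can take at most 1 across per trip to the island, so moving all 7 needs at least 7 loaded trips out, with a return between consecutive ones — at least 13 crossings.
The safety rule pushes this higher. Following every safe sequence of crossings, the most of the 7 that can be at the island as the skiff arrives there on crossing 13 is 6 — never all 7.
So no plan with fewer than 15 crossings exists, and this one achieves 15:
1. Smuggler goes to the island with sample B.  [the mainland: sample A, sample F, sample G, sample M, sample N, sample P | the island: sample B]
2. Smuggler goes back to the mainland alone.  [the mainland: sample A, sample F, sample G, sample M, sample N, sample P | the island: sample B]
3. Smuggler goes to the island with sample P.  [the mainland: sample A, sample F, sample G, sample M, sample N | the island: sample B, sample P]
4. Smuggler goes back to the mainland alone.  [the mainland: sample A, sample F, sample G, sample M, sample N | the island: sample B, sample P]
5. Smuggler goes to the island with sample M.  [the mainland: sample A, sample F, sample G, sample N | the island: sample B, sample M, sample P]
6. Smuggler goes back to the mainland alone.  [the mainland: sample A, sample F, sample G, sample N | the island: sample B, sample M, sample P]
7. Smuggler goes to the island with sample F.  [the mainland: sample A, sample G, sample N | the island: sample B, sample F, sample M, sample P]
8. Smuggler goes back to the mainland with sample B.  [the mainland: sample A, sample B, sample G, sample N | the island: sample F, sample M, sample P]
9. Smuggler goes to the island with sample N.  [the mainland: sample A, sample B, sample G | the island: sample F, sample M, sample N, sample P]
10. Smuggler goes back to the mainland alone.  [the mainland: sample A, sample B, sample G | the island: sample F, sample M, sample N, sample P]
11. Smuggler goes to the island with sample G.  [the mainland: sample A, sample B | the island: sample F, sample G, sample M, sample N, sample P]
12. Smuggler goes back to the mainland alone.  [the mainland: sample A, sample B | the island: sample F, sample G, sample M, sample N, sample P]
13. Smuggler goes to the island with sample A.  [the mainland: sample B | the island: sample A, sample F, sample G, sample M, sample N, sample P]
14. Smuggler goes back to the mainland alone.  [the mainland: sample B | the island: sample A, sample F, sample G, sample M, sample N, sample P]
15. Smuggler goes to the island with sample B.  [the mainland: — | the island: sample A, sample B, sample F, sample G, sample M, sample N, sample P]

15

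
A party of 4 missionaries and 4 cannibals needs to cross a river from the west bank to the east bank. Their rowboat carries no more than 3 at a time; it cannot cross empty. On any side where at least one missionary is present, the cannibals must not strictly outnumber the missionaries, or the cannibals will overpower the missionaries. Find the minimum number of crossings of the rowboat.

9

Counting alone: each trip to the east bank takes at most 3 across and each return brings at least 1 back, so after t trips out (and t−1 returns) at most 3t − (t−1) of the 8 are across; that first reaches 8 at t = 4, so at least 7 crossings are needed.
The safety rule pushes this higher. Following every safe sequence of crossings, the most of the 8 that can be at the east bank as the rowboat arrives there on crossing 7 is 7 — never all 8.
So no plan with fewer than 9 crossings exists, and this one achieves 9:
1. 2 cannibals → the east bank.  (the west bank: 4M 2C; the east bank: 0M 2C)
2. 1 cannibal ← the west bank.  (the west bank: 4M 3C; the east bank: 0M 1C)
3. 3 cannibals → the east bank.  (the west bank: 4M 0C; the east bank: 0M 4C)
4. 1 cannibal ← the west bank.  (the west bank: 4M 1C; the east bank: 0M 3C)
5. 3 missionaries → the east bank.  (the west bank: 1M 1C; the east bank: 3M 3C)
6. 1 missionary and 1 cannibal ← the west bank.  (the west bank: 2M 2C; the east bank: 2M 2C)
7. 2 missionaries → the east bank.  (the west bank: 0M 2C; the east bank: 4M 2C)
8. 1 cannibal ← the west bank.  (the west bank: 0M 3C; the east bank: 4M 1C)
9. 3 cannibals → the east bank.  (the west bank: 0M 0C; the east bank: 4M 4C)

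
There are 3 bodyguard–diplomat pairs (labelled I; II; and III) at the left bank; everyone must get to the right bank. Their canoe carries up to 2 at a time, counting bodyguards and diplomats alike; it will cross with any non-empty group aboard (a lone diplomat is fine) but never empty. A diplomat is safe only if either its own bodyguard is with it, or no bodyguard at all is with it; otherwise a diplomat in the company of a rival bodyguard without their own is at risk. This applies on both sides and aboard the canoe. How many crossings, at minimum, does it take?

Counting alone: each trip to the right bank takes at most 2 across and each return brings at least 1 back, so after t trips out (and t−1 returns) at most 2t − (t−1) of the 6 are across; that first reaches 6 at t = 5, so at least 9 crossings are needed.
The safety rule pushes this higher. Following every safe sequence of crossings, the most of the 6 that can be at the right bank as the canoe arrives there on crossing 9 is 5 — never all 6.
So no plan with fewer than 11 crossings exists, and this one achieves 11:
1. bodyguard I and diplomat I cross → the right bank.
2. bodyguard I crosses ← the left bank.
3. diplomat II and diplomat III cross → the right bank.
4. diplomat I crosses ← the left bank.
5. bodyguard II and bodyguard III cross → the right bank.
6. bodyguard II and diplomat II cross ← the left bank.
7. bodyguard I and bodyguard II cross → the right bank.
8. diplomat III crosses ← the left bank.
9. diplomat I and diplomat II cross → the right bank.
10. bodyguard III crosses ← the left bank.
11. bodyguard III and diplomat III cross → the right bank.

11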